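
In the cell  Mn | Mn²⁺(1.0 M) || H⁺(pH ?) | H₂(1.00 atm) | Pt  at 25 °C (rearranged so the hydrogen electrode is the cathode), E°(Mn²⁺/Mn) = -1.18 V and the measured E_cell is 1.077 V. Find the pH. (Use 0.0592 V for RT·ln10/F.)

E°_cell = 1.18 V and n = 2.
log Q = n(E° − E)/0.0592 = 2×(1.18 − 1.077)/0.0592 = 3.480.
With Q = [Mn²⁺]·P(H₂) / [H⁺]^2, solving for [H⁺] gives log[H⁺] = -1.740, so pH = 1.74.

pH = 1.74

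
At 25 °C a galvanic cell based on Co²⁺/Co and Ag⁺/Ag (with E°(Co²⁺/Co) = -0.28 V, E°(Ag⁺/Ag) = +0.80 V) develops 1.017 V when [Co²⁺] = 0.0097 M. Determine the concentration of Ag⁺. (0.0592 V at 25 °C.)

From the Nernst equation, log Q = n(E° − E)/0.0592 = 2(1.08 − 1.017)/0.0592 = 2.128, so Q = 134.
With Q = [Co²⁺]/[Ag⁺]^2 and the known concentrations, [Ag⁺]^2 in the denominator gives [Ag⁺] = 0.0085 M.

0.0085 M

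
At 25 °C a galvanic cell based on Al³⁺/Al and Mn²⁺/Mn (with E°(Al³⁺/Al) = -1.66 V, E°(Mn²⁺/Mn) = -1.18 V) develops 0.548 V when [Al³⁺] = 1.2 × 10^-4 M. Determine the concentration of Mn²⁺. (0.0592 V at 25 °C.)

0.48 M

From the Nernst equation, log Q = n(E° − E)/0.0592 = 6(0.48 − 0.548)/0.0592 = -6.892, so Q = 1.28 × 10^-7.
With Q = [Al³⁺]^2/[Mn²⁺]^3 and the known concentrations, [Mn²⁺]^3 in the denominator gives [Mn²⁺] = 0.48 M.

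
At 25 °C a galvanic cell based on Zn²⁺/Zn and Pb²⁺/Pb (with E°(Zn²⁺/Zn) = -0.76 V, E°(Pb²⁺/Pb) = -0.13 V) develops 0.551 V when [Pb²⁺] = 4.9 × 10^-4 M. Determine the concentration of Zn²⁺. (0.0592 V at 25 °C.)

From the Nernst equation, log Q = n(E° − E)/0.0592 = 2(0.63 − 0.551)/0.0592 = 2.669, so Q = 467.
With Q = [Zn²⁺]/[Pb²⁺] and the known concentrations, [Zn²⁺] in the numerator gives [Zn²⁺] = 0.23 M.

0.23 M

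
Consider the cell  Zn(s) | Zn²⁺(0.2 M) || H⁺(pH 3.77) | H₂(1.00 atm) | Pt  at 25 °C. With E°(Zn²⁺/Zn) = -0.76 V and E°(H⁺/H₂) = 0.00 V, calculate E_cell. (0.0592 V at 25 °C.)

0.56 V

The hydrogen couple is the cathode, so E°_cell = 0.76 V; n = 2.
[H⁺] = 10^(−3.77) = 1.7 × 10^-4 M, and Q = [Zn²⁺]·P(H₂) / [H⁺]^2 = 6.93 × 10^6.
E = E° − (0.0592/2) log Q = 0.76 − (0.0592/2)(6.841) = 0.558 V.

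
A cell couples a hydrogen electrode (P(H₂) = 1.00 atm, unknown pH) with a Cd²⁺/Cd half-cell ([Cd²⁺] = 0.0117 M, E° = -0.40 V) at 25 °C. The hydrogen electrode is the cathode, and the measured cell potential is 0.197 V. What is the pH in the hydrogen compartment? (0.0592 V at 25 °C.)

pH = 4.39

E°_cell = 0.40 V and n = 2.
log Q = n(E° − E)/0.0592 = 2×(0.40 − 0.197)/0.0592 = 6.858.
With Q = [Cd²⁺]·P(H₂) / [H⁺]^2, solving for [H⁺] gives log[H⁺] = -4.395, so pH = 4.39.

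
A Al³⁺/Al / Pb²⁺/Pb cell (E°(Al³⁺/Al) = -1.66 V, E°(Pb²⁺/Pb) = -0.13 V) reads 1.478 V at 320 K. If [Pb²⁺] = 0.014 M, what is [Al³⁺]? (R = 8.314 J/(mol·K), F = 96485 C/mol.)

0.47 M

From the Nernst equation, ln Q = nF(E° − E)/RT = 6×96485×(1.53 − 1.478)/(8.314×320) = 11.315, so Q = 8.2 × 10^4.
With Q = [Al³⁺]^2/[Pb²⁺]^3 and the known concentrations, [Al³⁺]^2 in the numerator gives [Al³⁺] = 0.47 M.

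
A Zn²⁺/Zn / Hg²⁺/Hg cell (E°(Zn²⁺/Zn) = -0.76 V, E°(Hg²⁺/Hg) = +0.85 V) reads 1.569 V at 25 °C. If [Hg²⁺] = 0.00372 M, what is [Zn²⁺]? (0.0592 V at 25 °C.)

0.09 M

From the Nernst equation, log Q = n(E° − E)/0.0592 = 2(1.61 − 1.569)/0.0592 = 1.385, so Q = 24.3.
With Q = [Zn²⁺]/[Hg²⁺] and the known concentrations, [Zn²⁺] in the numerator gives [Zn²⁺] = 0.09 M.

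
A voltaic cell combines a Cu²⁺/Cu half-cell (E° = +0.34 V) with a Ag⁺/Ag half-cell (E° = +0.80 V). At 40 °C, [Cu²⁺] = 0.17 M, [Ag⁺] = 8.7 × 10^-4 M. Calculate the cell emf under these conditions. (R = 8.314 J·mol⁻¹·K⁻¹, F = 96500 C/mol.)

The Ag⁺/Ag couple has the higher reduction potential and acts as the cathode, so E°_cell = +0.80 − (+0.34) = 0.46 V.
Balancing electrons gives n = 2; the reaction quotient is Q = [Cu²⁺]/[Ag⁺]^2 = 2.25 × 10^5.
E = E° − (RT/nF) ln Q = 0.46 − (8.314×313)/(2×96500) × (12.322) = 0.460 − 0.166 = 0.294 V.

0.294 V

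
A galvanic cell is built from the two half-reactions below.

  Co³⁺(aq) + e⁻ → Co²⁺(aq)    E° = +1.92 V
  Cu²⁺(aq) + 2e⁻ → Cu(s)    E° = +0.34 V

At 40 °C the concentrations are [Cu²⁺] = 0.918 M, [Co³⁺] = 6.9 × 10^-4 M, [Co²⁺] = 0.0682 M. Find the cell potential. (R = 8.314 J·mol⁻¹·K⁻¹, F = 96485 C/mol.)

1.46 V

The Co³⁺/Co²⁺ couple has the higher reduction potential and acts as the cathode, so E°_cell = +1.92 − (+0.34) = 1.58 V.
Balancing electrons gives n = 2; the reaction quotient is Q = [Cu²⁺]·[Co²⁺]^2/[Co³⁺]^2 = 8970.
E = E° − (RT/nF) ln Q = 1.58 − (8.314×313)/(2×96485) × (9.101) = 1.580 − 0.123 = 1.457 V.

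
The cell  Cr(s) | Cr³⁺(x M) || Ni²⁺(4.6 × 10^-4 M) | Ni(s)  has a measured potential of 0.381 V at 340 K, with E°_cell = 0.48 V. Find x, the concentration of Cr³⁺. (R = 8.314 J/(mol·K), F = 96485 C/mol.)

From the Nernst equation, ln Q = nF(E° − E)/RT = 6×96485×(0.48 − 0.381)/(8.314×340) = 20.275, so Q = 6.39 × 10^8.
With Q = [Cr³⁺]^2/[Ni²⁺]^3 and the known concentrations, [Cr³⁺]^2 in the numerator gives [Cr³⁺] = 0.25 M.

0.25 M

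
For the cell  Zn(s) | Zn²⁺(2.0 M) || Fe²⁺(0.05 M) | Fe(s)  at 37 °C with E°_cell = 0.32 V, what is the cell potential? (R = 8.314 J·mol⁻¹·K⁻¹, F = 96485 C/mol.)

Balancing electrons gives n = 2; the reaction quotient is Q = [Zn²⁺]/[Fe²⁺] = 40.0.
E = E° − (RT/nF) ln Q = 0.32 − (8.314×310)/(2×96485) × (3.689) = 0.320 − 0.049 = 0.271 V.

0.271 V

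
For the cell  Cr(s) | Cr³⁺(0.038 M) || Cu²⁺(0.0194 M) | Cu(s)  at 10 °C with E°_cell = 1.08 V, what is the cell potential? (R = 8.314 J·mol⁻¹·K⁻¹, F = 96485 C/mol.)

Balancing electrons gives n = 6; the reaction quotient is Q = [Cr³⁺]^2/[Cu²⁺]^3 = 198.
E = E° − (RT/nF) ln Q = 1.08 − (8.314×283)/(6×96485) × (5.287) = 1.080 − 0.021 = 1.059 V.

1.06 V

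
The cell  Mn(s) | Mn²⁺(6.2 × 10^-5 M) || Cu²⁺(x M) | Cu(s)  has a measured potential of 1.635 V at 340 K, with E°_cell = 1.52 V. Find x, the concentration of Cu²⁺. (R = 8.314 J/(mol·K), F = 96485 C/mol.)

From the Nernst equation, ln Q = nF(E° − E)/RT = 2×96485×(1.52 − 1.635)/(8.314×340) = -7.851, so Q = 3.9 × 10^-4.
With Q = [Mn²⁺]/[Cu²⁺] and the known concentrations, [Cu²⁺] in the denominator gives [Cu²⁺] = 0.16 M.

0.16 M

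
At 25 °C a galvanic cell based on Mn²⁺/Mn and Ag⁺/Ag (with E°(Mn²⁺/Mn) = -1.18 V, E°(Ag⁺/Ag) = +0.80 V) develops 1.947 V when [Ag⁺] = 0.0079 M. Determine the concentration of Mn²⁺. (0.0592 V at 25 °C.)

From the Nernst equation, log Q = n(E° − E)/0.0592 = 2(1.98 − 1.947)/0.0592 = 1.115, so Q = 13.0.
With Q = [Mn²⁺]/[Ag⁺]^2 and the known concentrations, [Mn²⁺] in the numerator gives [Mn²⁺] = 8.1 × 10^-4 M.

8.1 × 10^-4 M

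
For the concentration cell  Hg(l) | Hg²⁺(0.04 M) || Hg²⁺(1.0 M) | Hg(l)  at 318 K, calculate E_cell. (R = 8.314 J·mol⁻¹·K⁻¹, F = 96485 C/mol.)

Both half-cells are Hg²⁺/Hg, so E°_cell = 0. The concentrated side is the cathode; the cell reaction moves Hg²⁺ from high to low concentration with n = 2.
Q = [Hg²⁺]_dilute/[Hg²⁺]_conc = 0.04/1.0 = 0.0400.
E = 0 − (RT/nF) ln Q = −((8.314×318)/(2×96485))(-3.219) = 0.0441 V.

0.044 V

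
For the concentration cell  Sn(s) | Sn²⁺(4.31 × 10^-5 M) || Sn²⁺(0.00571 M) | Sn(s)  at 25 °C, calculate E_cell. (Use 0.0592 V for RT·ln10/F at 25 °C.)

Both half-cells are Sn²⁺/Sn, so E°_cell = 0. The concentrated side is the cathode; the cell reaction moves Sn²⁺ from high to low concentration with n = 2.
Q = [Sn²⁺]_dilute/[Sn²⁺]_conc = 4.31 × 10^-5/0.00571 = 0.00755.
E = 0 − (0.0592/2) log Q = −(0.0592/2)(-2.122) = 0.0628 V.

0.063 V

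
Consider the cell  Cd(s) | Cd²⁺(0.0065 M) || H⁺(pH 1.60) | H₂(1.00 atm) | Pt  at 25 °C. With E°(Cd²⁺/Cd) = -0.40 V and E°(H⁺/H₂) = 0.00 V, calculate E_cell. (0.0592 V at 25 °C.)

The hydrogen couple is the cathode, so E°_cell = 0.40 V; n = 2.
[H⁺] = 10^(−1.60) = 0.025 M, and Q = [Cd²⁺]·P(H₂) / [H⁺]^2 = 10.3.
E = E° − (0.0592/2) log Q = 0.40 − (0.0592/2)(1.013) = 0.370 V.

0.37 V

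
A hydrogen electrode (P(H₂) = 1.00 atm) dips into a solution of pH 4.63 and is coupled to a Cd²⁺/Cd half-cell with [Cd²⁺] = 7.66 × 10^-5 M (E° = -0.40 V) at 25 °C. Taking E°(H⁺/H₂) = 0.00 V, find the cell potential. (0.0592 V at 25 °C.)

The hydrogen couple is the cathode, so E°_cell = 0.40 V; n = 2.
[H⁺] = 10^(−4.63) = 2.3 × 10^-5 M, and Q = [Cd²⁺]·P(H₂) / [H⁺]^2 = 1.39 × 10^5.
E = E° − (0.0592/2) log Q = 0.40 − (0.0592/2)(5.144) = 0.248 V.

0.25 V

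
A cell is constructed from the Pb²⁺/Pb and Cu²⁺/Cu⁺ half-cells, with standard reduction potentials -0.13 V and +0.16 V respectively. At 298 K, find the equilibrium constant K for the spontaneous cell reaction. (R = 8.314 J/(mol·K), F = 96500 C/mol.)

6.5 × 10^9

E°_cell = +0.16 − (-0.13) = 0.29 V, with n = 2 electrons transferred.
At equilibrium E = 0, so the Nernst equation gives ln K = nFE°/RT = (2)(96500)(0.29)/((8.314)(298)) = 22.59.
K = e^22.59 = 6.5 × 10^9.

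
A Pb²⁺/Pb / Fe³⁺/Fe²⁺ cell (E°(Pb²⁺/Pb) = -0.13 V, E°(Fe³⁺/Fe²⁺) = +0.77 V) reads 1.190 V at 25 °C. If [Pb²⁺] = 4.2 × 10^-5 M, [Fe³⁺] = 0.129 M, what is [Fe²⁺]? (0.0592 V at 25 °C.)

From the Nernst equation, log Q = n(E° − E)/0.0592 = 2(0.90 − 1.190)/0.0592 = -9.797, so Q = 1.59 × 10^-10.
With Q = [Pb²⁺]·[Fe²⁺]^2/[Fe³⁺]^2 and the known concentrations, [Fe²⁺]^2 in the numerator gives [Fe²⁺] = 2.5 × 10^-4 M.

2.5 × 10^-4 M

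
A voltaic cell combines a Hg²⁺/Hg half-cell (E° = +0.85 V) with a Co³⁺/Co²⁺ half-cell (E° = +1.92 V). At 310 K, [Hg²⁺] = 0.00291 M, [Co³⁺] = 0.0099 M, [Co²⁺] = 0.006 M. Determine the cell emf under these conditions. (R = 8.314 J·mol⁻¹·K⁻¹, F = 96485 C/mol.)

1.16 V

The Co³⁺/Co²⁺ couple has the higher reduction potential and acts as the cathode, so E°_cell = +1.92 − (+0.85) = 1.07 V.
Balancing electrons gives n = 2; the reaction quotient is Q = [Hg²⁺]·[Co²⁺]^2/[Co³⁺]^2 = 0.00107.
E = E° − (RT/nF) ln Q = 1.07 − (8.314×310)/(2×96485) × (-6.841) = 1.070 + 0.091 = 1.161 V.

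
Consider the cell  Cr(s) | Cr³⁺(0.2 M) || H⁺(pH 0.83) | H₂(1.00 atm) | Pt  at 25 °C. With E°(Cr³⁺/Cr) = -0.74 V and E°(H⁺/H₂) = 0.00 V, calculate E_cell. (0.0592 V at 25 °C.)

0.70 V

The hydrogen couple is the cathode, so E°_cell = 0.74 V; n = 6.
[H⁺] = 10^(−0.83) = 0.15 M, and Q = [Cr³⁺]^2·P(H₂)^3 / [H⁺]^6 = 3820.
E = E° − (0.0592/6) log Q = 0.74 − (0.0592/6)(3.582) = 0.705 V.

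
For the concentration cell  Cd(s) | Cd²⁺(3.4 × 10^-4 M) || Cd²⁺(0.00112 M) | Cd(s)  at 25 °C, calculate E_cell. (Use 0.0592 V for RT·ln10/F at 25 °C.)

0.015 V

Both half-cells are Cd²⁺/Cd, so E°_cell = 0. The concentrated side is the cathode; the cell reaction moves Cd²⁺ from high to low concentration with n = 2.
Q = [Cd²⁺]_dilute/[Cd²⁺]_conc = 3.4 × 10^-4/0.00112 = 0.304.
E = 0 − (0.0592/2) log Q = −(0.0592/2)(-0.518) = 0.0153 V.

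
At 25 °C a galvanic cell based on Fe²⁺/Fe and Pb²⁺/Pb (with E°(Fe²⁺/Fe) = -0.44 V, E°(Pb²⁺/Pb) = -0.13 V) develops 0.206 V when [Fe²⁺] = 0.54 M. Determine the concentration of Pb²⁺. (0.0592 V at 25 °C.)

1.7 × 10^-4 M

From the Nernst equation, log Q = n(E° − E)/0.0592 = 2(0.31 − 0.206)/0.0592 = 3.514, so Q = 3260.
With Q = [Fe²⁺]/[Pb²⁺] and the known concentrations, [Pb²⁺] in the denominator gives [Pb²⁺] = 1.7 × 10^-4 M.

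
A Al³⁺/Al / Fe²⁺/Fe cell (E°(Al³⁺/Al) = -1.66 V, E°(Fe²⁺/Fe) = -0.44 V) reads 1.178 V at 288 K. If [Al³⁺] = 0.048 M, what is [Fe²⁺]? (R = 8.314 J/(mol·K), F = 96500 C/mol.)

0.0045 M

From the Nernst equation, ln Q = nF(E° − E)/RT = 6×96500×(1.22 − 1.178)/(8.314×288) = 10.156, so Q = 2.57 × 10^4.
With Q = [Al³⁺]^2/[Fe²⁺]^3 and the known concentrations, [Fe²⁺]^3 in the denominator gives [Fe²⁺] = 0.0045 M.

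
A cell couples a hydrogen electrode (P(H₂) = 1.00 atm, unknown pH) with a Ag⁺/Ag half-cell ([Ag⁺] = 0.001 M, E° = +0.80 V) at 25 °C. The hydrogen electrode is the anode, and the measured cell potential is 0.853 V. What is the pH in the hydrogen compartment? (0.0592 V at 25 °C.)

pH = 3.90

E°_cell = 0.80 V and n = 2.
log Q = n(E° − E)/0.0592 = 2×(0.80 − 0.853)/0.0592 = -1.791.
With Q = [H⁺]^2 / ([Ag⁺]^2·P(H₂)), solving for [H⁺] gives log[H⁺] = -3.895, so pH = 3.90.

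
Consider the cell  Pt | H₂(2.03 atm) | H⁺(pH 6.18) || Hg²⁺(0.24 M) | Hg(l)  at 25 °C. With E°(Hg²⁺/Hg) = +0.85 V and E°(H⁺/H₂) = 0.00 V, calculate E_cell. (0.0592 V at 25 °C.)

The Hg²⁺/Hg couple is the cathode, so E°_cell = 0.85 V; n = 2.
[H⁺] = 10^(−6.18) = 6.6 × 10^-7 M, and Q = [H⁺]^2 / ([Hg²⁺]·P(H₂)) = 8.96 × 10^-13.
E = E° − (0.0592/2) log Q = 0.85 − (0.0592/2)(-12.048) = 1.207 V.

1.21 V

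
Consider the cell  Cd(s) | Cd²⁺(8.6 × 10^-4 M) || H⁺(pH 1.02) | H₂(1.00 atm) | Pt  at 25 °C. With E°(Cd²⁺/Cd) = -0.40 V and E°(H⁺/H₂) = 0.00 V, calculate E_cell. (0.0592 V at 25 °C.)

The hydrogen couple is the cathode, so E°_cell = 0.40 V; n = 2.
[H⁺] = 10^(−1.02) = 0.095 M, and Q = [Cd²⁺]·P(H₂) / [H⁺]^2 = 0.0943.
E = E° − (0.0592/2) log Q = 0.40 − (0.0592/2)(-1.026) = 0.430 V.

0.43 V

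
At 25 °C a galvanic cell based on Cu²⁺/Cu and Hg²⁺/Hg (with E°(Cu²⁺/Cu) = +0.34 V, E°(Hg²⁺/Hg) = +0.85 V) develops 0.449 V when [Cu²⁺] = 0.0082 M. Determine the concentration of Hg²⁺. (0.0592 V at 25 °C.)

7.1 × 10^-5 M

From the Nernst equation, log Q = n(E° − E)/0.0592 = 2(0.51 − 0.449)/0.0592 = 2.061, so Q = 115.
With Q = [Cu²⁺]/[Hg²⁺] and the known concentrations, [Hg²⁺] in the denominator gives [Hg²⁺] = 7.1 × 10^-5 M.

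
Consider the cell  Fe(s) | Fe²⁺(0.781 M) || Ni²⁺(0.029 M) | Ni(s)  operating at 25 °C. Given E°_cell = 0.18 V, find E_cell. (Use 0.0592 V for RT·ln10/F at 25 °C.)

0.138 V

Balancing electrons gives n = 2; the reaction quotient is Q = [Fe²⁺]/[Ni²⁺] = 26.9.
At 25 °C, E = E° − (0.0592/n) log Q = 0.18 − (0.0592/2)(1.430) = 0.180 − 0.042 = 0.138 V.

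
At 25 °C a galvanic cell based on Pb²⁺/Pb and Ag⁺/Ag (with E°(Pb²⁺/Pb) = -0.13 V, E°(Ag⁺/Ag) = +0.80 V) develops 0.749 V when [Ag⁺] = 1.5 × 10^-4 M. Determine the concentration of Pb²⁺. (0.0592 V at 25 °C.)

From the Nernst equation, log Q = n(E° − E)/0.0592 = 2(0.93 − 0.749)/0.0592 = 6.115, so Q = 1.3 × 10^6.
With Q = [Pb²⁺]/[Ag⁺]^2 and the known concentrations, [Pb²⁺] in the numerator gives [Pb²⁺] = 0.029 M.

0.029 M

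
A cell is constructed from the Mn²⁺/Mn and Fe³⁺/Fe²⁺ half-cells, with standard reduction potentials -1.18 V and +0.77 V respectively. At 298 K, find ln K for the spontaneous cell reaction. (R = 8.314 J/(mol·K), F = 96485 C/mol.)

E°_cell = +0.77 − (-1.18) = 1.95 V, with n = 2 electrons transferred.
At equilibrium E = 0, so the Nernst equation gives ln K = nFE°/RT = (2)(96485)(1.95)/((8.314)(298)) = 151.88.

ln K = 151.9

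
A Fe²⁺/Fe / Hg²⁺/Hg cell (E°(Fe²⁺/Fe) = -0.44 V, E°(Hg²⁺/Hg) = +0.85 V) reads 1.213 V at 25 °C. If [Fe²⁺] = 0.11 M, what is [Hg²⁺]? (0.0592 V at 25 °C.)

From the Nernst equation, log Q = n(E° − E)/0.0592 = 2(1.29 − 1.213)/0.0592 = 2.601, so Q = 399.
With Q = [Fe²⁺]/[Hg²⁺] and the known concentrations, [Hg²⁺] in the denominator gives [Hg²⁺] = 2.8 × 10^-4 M.

2.8 × 10^-4 M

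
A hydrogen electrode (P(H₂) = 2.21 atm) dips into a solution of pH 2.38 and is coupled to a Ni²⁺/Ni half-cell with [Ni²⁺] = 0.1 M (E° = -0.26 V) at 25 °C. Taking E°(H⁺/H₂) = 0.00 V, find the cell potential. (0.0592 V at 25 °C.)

0.14 V

The hydrogen couple is the cathode, so E°_cell = 0.26 V; n = 2.
[H⁺] = 10^(−2.38) = 0.0042 M, and Q = [Ni²⁺]·P(H₂) / [H⁺]^2 = 1.27 × 10^4.
E = E° − (0.0592/2) log Q = 0.26 − (0.0592/2)(4.104) = 0.139 V.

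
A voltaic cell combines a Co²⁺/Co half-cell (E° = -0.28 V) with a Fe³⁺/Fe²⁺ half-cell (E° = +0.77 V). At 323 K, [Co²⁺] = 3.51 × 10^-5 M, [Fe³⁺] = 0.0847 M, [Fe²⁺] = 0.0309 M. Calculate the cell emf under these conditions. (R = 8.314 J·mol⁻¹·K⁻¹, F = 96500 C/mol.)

The Fe³⁺/Fe²⁺ couple has the higher reduction potential and acts as the cathode, so E°_cell = +0.77 − (-0.28) = 1.05 V.
Balancing electrons gives n = 2; the reaction quotient is Q = [Co²⁺]·[Fe²⁺]^2/[Fe³⁺]^2 = 4.67 × 10^-6.
E = E° − (RT/nF) ln Q = 1.05 − (8.314×323)/(2×96500) × (-12.274) = 1.050 + 0.171 = 1.221 V.

1.22 V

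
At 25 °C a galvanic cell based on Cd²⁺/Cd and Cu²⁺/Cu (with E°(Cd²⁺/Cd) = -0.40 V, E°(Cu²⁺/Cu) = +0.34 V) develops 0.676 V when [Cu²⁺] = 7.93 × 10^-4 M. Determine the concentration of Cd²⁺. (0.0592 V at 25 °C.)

From the Nernst equation, log Q = n(E° − E)/0.0592 = 2(0.74 − 0.676)/0.0592 = 2.162, so Q = 145.
With Q = [Cd²⁺]/[Cu²⁺] and the known concentrations, [Cd²⁺] in the numerator gives [Cd²⁺] = 0.12 M.

0.12 M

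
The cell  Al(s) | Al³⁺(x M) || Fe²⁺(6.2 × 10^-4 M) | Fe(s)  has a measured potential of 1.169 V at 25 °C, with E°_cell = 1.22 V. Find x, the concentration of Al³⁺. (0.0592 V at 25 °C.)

From the Nernst equation, log Q = n(E° − E)/0.0592 = 6(1.22 − 1.169)/0.0592 = 5.169, so Q = 1.48 × 10^5.
With Q = [Al³⁺]^2/[Fe²⁺]^3 and the known concentrations, [Al³⁺]^2 in the numerator gives [Al³⁺] = 0.0059 M.

0.0059 M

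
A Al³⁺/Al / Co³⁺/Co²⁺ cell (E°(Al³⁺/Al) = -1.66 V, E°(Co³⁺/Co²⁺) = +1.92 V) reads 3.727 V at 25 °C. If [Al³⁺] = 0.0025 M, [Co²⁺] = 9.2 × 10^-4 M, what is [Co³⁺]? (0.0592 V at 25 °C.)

From the Nernst equation, log Q = n(E° − E)/0.0592 = 3(3.58 − 3.727)/0.0592 = -7.449, so Q = 3.55 × 10^-8.
With Q = [Al³⁺]·[Co²⁺]^3/[Co³⁺]^3 and the known concentrations, [Co³⁺]^3 in the denominator gives [Co³⁺] = 0.038 M.

0.038 M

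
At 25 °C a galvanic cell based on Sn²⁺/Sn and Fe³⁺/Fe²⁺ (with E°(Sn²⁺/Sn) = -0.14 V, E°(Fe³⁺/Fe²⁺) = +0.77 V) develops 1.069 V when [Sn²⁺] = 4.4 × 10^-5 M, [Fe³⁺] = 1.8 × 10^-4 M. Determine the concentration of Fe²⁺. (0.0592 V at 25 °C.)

5.6 × 10^-5 M

From the Nernst equation, log Q = n(E° − E)/0.0592 = 2(0.91 − 1.069)/0.0592 = -5.372, so Q = 4.25 × 10^-6.
With Q = [Sn²⁺]·[Fe²⁺]^2/[Fe³⁺]^2 and the known concentrations, [Fe²⁺]^2 in the numerator gives [Fe²⁺] = 5.6 × 10^-5 M.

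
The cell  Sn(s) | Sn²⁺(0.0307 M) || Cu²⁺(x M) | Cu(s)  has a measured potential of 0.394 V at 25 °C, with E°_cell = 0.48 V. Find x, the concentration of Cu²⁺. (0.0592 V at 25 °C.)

From the Nernst equation, log Q = n(E° − E)/0.0592 = 2(0.48 − 0.394)/0.0592 = 2.905, so Q = 804.
With Q = [Sn²⁺]/[Cu²⁺] and the known concentrations, [Cu²⁺] in the denominator gives [Cu²⁺] = 3.8 × 10^-5 M.

3.8 × 10^-5 M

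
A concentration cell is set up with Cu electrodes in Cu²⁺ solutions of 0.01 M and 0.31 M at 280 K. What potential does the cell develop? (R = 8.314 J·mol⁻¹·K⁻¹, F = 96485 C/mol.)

Both half-cells are Cu²⁺/Cu, so E°_cell = 0. The concentrated side is the cathode; the cell reaction moves Cu²⁺ from high to low concentration with n = 2.
Q = [Cu²⁺]_dilute/[Cu²⁺]_conc = 0.01/0.31 = 0.0323.
E = 0 − (RT/nF) ln Q = −((8.314×280)/(2×96485))(-3.434) = 0.0414 V.

0.041 V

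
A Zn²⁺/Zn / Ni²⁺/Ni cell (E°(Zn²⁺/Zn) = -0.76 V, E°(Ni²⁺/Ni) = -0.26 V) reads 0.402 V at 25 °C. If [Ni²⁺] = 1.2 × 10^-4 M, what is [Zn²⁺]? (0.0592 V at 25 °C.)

0.25 M

From the Nernst equation, log Q = n(E° − E)/0.0592 = 2(0.50 − 0.402)/0.0592 = 3.311, so Q = 2050.
With Q = [Zn²⁺]/[Ni²⁺] and the known concentrations, [Zn²⁺] in the numerator gives [Zn²⁺] = 0.25 M.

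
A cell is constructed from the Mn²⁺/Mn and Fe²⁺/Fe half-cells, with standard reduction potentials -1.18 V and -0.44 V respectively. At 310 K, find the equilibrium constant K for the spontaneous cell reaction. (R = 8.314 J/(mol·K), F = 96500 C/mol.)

1.2 × 10^24

E°_cell = -0.44 − (-1.18) = 0.74 V, with n = 2 electrons transferred.
At equilibrium E = 0, so the Nernst equation gives ln K = nFE°/RT = (2)(96500)(0.74)/((8.314)(310)) = 55.41.
K = e^55.41 = 1.2 × 10^24.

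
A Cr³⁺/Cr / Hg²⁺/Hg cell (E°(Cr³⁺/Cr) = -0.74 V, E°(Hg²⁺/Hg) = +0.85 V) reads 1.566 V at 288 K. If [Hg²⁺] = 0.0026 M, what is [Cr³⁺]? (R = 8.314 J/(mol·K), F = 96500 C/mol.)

0.0024 M

From the Nernst equation, ln Q = nF(E° − E)/RT = 6×96500×(1.59 − 1.566)/(8.314×288) = 5.803, so Q = 331.
With Q = [Cr³⁺]^2/[Hg²⁺]^3 and the known concentrations, [Cr³⁺]^2 in the numerator gives [Cr³⁺] = 0.0024 M.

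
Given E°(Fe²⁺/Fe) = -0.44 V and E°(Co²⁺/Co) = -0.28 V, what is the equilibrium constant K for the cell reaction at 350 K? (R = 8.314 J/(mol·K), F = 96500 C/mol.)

4.1 × 10^4

E°_cell = -0.28 − (-0.44) = 0.16 V, with n = 2 electrons transferred.
At equilibrium E = 0, so the Nernst equation gives ln K = nFE°/RT = (2)(96500)(0.16)/((8.314)(350)) = 10.61.
K = e^10.61 = 4.1 × 10^4.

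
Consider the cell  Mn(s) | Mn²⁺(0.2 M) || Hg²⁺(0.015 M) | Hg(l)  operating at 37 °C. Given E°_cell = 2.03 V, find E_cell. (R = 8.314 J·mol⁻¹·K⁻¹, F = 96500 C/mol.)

Balancing electrons gives n = 2; the reaction quotient is Q = [Mn²⁺]/[Hg²⁺] = 13.3.
E = E° − (RT/nF) ln Q = 2.03 − (8.314×310)/(2×96500) × (2.590) = 2.030 − 0.035 = 1.995 V.

2.00 V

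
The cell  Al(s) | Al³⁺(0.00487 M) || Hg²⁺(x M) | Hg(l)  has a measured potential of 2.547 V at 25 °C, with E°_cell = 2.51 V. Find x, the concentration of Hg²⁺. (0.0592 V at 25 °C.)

From the Nernst equation, log Q = n(E° − E)/0.0592 = 6(2.51 − 2.547)/0.0592 = -3.750, so Q = 1.78 × 10^-4.
With Q = [Al³⁺]^2/[Hg²⁺]^3 and the known concentrations, [Hg²⁺]^3 in the denominator gives [Hg²⁺] = 0.51 M.

0.51 M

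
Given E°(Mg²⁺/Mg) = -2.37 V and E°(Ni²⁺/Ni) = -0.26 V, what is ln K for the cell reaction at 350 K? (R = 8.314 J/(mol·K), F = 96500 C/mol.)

ln K = 139.9

E°_cell = -0.26 − (-2.37) = 2.11 V, with n = 2 electrons transferred.
At equilibrium E = 0, so the Nernst equation gives ln K = nFE°/RT = (2)(96500)(2.11)/((8.314)(350)) = 139.95.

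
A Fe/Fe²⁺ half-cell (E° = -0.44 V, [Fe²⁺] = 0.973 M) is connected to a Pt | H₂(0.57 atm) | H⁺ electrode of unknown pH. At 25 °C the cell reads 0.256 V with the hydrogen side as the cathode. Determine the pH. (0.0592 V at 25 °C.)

E°_cell = 0.44 V and n = 2.
log Q = n(E° − E)/0.0592 = 2×(0.44 − 0.256)/0.0592 = 6.216.
With Q = [Fe²⁺]·P(H₂) / [H⁺]^2, solving for [H⁺] gives log[H⁺] = -3.236, so pH = 3.24.

pH = 3.24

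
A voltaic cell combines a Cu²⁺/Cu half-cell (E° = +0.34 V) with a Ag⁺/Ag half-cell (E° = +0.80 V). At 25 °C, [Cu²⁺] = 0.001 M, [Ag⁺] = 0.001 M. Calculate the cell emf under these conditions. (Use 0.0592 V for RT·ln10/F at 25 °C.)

0.371 V

The Ag⁺/Ag couple has the higher reduction potential and acts as the cathode, so E°_cell = +0.80 − (+0.34) = 0.46 V.
Balancing electrons gives n = 2; the reaction quotient is Q = [Cu²⁺]/[Ag⁺]^2 = 1000.
At 25 °C, E = E° − (0.0592/n) log Q = 0.46 − (0.0592/2)(3.000) = 0.460 − 0.089 = 0.371 V.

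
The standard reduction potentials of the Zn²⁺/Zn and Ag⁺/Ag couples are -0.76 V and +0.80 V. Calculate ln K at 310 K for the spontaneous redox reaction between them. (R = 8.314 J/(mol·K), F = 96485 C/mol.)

E°_cell = +0.80 − (-0.76) = 1.56 V, with n = 2 electrons transferred.
At equilibrium E = 0, so the Nernst equation gives ln K = nFE°/RT = (2)(96485)(1.56)/((8.314)(310)) = 116.80.

ln K = 116.8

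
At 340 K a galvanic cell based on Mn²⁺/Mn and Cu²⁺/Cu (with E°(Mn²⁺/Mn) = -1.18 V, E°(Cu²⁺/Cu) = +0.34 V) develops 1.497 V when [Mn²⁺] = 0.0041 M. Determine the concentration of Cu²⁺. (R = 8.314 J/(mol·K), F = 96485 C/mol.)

8.5 × 10^-4 M

From the Nernst equation, ln Q = nF(E° − E)/RT = 2×96485×(1.52 − 1.497)/(8.314×340) = 1.570, so Q = 4.81.
With Q = [Mn²⁺]/[Cu²⁺] and the known concentrations, [Cu²⁺] in the denominator gives [Cu²⁺] = 8.5 × 10^-4 M.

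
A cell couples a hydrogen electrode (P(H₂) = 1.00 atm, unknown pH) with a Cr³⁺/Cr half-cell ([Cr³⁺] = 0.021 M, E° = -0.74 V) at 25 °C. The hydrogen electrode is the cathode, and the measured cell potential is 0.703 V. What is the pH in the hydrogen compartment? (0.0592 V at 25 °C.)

pH = 1.18

E°_cell = 0.74 V and n = 6.
log Q = n(E° − E)/0.0592 = 6×(0.74 − 0.703)/0.0592 = 3.750.
With Q = [Cr³⁺]^2·P(H₂)^3 / [H⁺]^6, solving for [H⁺] gives log[H⁺] = -1.184, so pH = 1.18.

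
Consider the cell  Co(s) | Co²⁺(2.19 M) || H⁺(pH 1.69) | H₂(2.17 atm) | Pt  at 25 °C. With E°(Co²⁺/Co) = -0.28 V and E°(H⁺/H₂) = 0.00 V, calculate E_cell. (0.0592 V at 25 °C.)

0.16 V

The hydrogen couple is the cathode, so E°_cell = 0.28 V; n = 2.
[H⁺] = 10^(−1.69) = 0.020 M, and Q = [Co²⁺]·P(H₂) / [H⁺]^2 = 1.14 × 10^4.
E = E° − (0.0592/2) log Q = 0.28 − (0.0592/2)(4.057) = 0.160 V.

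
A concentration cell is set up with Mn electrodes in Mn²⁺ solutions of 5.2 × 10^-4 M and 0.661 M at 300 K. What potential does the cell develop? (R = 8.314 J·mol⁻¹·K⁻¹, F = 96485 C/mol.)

0.092 V

Both half-cells are Mn²⁺/Mn, so E°_cell = 0. The concentrated side is the cathode; the cell reaction moves Mn²⁺ from high to low concentration with n = 2.
Q = [Mn²⁺]_dilute/[Mn²⁺]_conc = 5.2 × 10^-4/0.661 = 7.87 × 10^-4.
E = 0 − (RT/nF) ln Q = −((8.314×300)/(2×96485))(-7.148) = 0.0924 V.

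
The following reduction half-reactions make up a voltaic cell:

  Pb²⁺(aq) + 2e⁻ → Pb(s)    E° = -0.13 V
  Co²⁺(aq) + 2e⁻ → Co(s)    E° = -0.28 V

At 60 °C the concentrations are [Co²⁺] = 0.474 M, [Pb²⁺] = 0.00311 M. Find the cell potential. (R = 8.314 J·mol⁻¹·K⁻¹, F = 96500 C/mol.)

0.078 V

The Pb²⁺/Pb couple has the higher reduction potential and acts as the cathode, so E°_cell = -0.13 − (-0.28) = 0.15 V.
Balancing electrons gives n = 2; the reaction quotient is Q = [Co²⁺]/[Pb²⁺] = 152.
E = E° − (RT/nF) ln Q = 0.15 − (8.314×333)/(2×96500) × (5.027) = 0.150 − 0.072 = 0.078 V.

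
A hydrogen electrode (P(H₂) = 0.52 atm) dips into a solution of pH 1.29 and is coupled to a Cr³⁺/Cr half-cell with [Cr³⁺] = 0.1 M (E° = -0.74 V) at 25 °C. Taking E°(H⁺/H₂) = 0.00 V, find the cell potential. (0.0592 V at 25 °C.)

The hydrogen couple is the cathode, so E°_cell = 0.74 V; n = 6.
[H⁺] = 10^(−1.29) = 0.051 M, and Q = [Cr³⁺]^2·P(H₂)^3 / [H⁺]^6 = 7.73 × 10^4.
E = E° − (0.0592/6) log Q = 0.74 − (0.0592/6)(4.888) = 0.692 V.

0.69 V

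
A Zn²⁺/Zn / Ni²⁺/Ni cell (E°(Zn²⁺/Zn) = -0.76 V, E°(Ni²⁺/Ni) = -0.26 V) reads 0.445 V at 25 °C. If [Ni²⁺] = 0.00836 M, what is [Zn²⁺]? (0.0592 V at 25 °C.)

0.6 M

From the Nernst equation, log Q = n(E° − E)/0.0592 = 2(0.50 − 0.445)/0.0592 = 1.858, so Q = 72.1.
With Q = [Zn²⁺]/[Ni²⁺] and the known concentrations, [Zn²⁺] in the numerator gives [Zn²⁺] = 0.6 M.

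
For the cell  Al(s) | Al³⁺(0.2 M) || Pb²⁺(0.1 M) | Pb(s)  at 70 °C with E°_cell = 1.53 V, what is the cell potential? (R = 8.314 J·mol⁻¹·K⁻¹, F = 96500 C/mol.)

Balancing electrons gives n = 6; the reaction quotient is Q = [Al³⁺]^2/[Pb²⁺]^3 = 40.0.
E = E° − (RT/nF) ln Q = 1.53 − (8.314×343)/(6×96500) × (3.689) = 1.530 − 0.018 = 1.512 V.

1.51 V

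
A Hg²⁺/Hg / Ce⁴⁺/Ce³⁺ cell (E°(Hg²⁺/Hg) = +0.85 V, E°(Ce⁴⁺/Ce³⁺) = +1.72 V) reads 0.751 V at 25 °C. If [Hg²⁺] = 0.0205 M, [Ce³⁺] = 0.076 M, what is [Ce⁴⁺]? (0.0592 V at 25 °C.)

From the Nernst equation, log Q = n(E° − E)/0.0592 = 2(0.87 − 0.751)/0.0592 = 4.020, so Q = 1.05 × 10^4.
With Q = [Hg²⁺]·[Ce³⁺]^2/[Ce⁴⁺]^2 and the known concentrations, [Ce⁴⁺]^2 in the denominator gives [Ce⁴⁺] = 1.1 × 10^-4 M.

1.1 × 10^-4 M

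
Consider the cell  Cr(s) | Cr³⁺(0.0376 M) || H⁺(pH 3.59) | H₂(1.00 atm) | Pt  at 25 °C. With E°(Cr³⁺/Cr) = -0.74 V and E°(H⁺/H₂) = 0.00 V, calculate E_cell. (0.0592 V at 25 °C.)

The hydrogen couple is the cathode, so E°_cell = 0.74 V; n = 6.
[H⁺] = 10^(−3.59) = 2.6 × 10^-4 M, and Q = [Cr³⁺]^2·P(H₂)^3 / [H⁺]^6 = 4.9 × 10^18.
E = E° − (0.0592/6) log Q = 0.74 − (0.0592/6)(18.690) = 0.556 V.

0.56 V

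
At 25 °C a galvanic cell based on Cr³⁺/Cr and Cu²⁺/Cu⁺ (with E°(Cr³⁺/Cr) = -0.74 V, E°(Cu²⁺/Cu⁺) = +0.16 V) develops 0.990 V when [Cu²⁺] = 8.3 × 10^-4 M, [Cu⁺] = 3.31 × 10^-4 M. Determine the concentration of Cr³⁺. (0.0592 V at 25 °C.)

4.3 × 10^-4 M

From the Nernst equation, log Q = n(E° − E)/0.0592 = 3(0.90 − 0.990)/0.0592 = -4.561, so Q = 2.75 × 10^-5.
With Q = [Cr³⁺]·[Cu⁺]^3/[Cu²⁺]^3 and the known concentrations, [Cr³⁺] in the numerator gives [Cr³⁺] = 4.3 × 10^-4 M.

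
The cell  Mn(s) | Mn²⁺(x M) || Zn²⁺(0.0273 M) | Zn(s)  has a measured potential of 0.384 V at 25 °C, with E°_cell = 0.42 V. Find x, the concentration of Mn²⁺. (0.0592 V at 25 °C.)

0.45 M

From the Nernst equation, log Q = n(E° − E)/0.0592 = 2(0.42 − 0.384)/0.0592 = 1.216, so Q = 16.5.
With Q = [Mn²⁺]/[Zn²⁺] and the known concentrations, [Mn²⁺] in the numerator gives [Mn²⁺] = 0.45 M.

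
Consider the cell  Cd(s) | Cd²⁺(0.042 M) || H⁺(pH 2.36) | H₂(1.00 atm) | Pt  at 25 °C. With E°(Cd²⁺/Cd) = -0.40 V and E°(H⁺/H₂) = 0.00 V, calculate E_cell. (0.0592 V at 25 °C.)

0.30 V

The hydrogen couple is the cathode, so E°_cell = 0.40 V; n = 2.
[H⁺] = 10^(−2.36) = 0.0044 M, and Q = [Cd²⁺]·P(H₂) / [H⁺]^2 = 2200.
E = E° − (0.0592/2) log Q = 0.40 − (0.0592/2)(3.343) = 0.301 V.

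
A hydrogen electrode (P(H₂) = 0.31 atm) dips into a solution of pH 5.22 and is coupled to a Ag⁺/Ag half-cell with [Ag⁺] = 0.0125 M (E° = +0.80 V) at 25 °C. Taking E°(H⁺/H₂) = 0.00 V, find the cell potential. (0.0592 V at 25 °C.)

0.98 V

The Ag⁺/Ag couple is the cathode, so E°_cell = 0.80 V; n = 2.
[H⁺] = 10^(−5.22) = 6 × 10^-6 M, and Q = [H⁺]^2 / ([Ag⁺]^2·P(H₂)) = 7.5 × 10^-7.
E = E° − (0.0592/2) log Q = 0.80 − (0.0592/2)(-6.125) = 0.981 V.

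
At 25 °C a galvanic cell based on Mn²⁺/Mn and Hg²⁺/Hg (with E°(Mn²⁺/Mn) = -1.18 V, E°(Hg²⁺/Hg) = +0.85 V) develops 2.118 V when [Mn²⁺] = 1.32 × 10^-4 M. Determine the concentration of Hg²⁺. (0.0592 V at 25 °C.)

0.12 M

From the Nernst equation, log Q = n(E° − E)/0.0592 = 2(2.03 − 2.118)/0.0592 = -2.973, so Q = 0.00106.
With Q = [Mn²⁺]/[Hg²⁺] and the known concentrations, [Hg²⁺] in the denominator gives [Hg²⁺] = 0.12 M.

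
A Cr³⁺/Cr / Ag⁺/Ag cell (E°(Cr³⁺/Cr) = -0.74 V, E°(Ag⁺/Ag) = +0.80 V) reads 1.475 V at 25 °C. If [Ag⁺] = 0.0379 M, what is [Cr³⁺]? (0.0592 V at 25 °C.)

0.11 M

From the Nernst equation, log Q = n(E° − E)/0.0592 = 3(1.54 − 1.475)/0.0592 = 3.294, so Q = 1970.
With Q = [Cr³⁺]/[Ag⁺]^3 and the known concentrations, [Cr³⁺] in the numerator gives [Cr³⁺] = 0.11 M.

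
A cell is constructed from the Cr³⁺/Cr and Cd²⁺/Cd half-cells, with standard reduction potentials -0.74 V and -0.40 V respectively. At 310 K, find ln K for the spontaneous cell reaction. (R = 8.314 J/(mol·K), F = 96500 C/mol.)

E°_cell = -0.40 − (-0.74) = 0.34 V, with n = 6 electrons transferred.
At equilibrium E = 0, so the Nernst equation gives ln K = nFE°/RT = (6)(96500)(0.34)/((8.314)(310)) = 76.38.

ln K = 76.4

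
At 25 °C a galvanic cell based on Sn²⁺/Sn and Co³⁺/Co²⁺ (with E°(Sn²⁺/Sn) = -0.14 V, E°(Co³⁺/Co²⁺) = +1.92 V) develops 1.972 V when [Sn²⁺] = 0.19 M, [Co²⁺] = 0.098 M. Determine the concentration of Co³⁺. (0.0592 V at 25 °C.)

0.0014 M

From the Nernst equation, log Q = n(E° − E)/0.0592 = 2(2.06 − 1.972)/0.0592 = 2.973, so Q = 940.
With Q = [Sn²⁺]·[Co²⁺]^2/[Co³⁺]^2 and the known concentrations, [Co³⁺]^2 in the denominator gives [Co³⁺] = 0.0014 M.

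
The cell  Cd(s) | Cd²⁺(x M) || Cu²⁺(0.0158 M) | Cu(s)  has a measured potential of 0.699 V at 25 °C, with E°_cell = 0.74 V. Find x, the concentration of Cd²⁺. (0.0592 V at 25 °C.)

0.38 M

From the Nernst equation, log Q = n(E° − E)/0.0592 = 2(0.74 − 0.699)/0.0592 = 1.385, so Q = 24.3.
With Q = [Cd²⁺]/[Cu²⁺] and the known concentrations, [Cd²⁺] in the numerator gives [Cd²⁺] = 0.38 M.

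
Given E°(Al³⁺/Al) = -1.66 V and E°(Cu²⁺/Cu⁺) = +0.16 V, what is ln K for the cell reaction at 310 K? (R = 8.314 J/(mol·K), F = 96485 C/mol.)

ln K = 204.4

E°_cell = +0.16 − (-1.66) = 1.82 V, with n = 3 electrons transferred.
At equilibrium E = 0, so the Nernst equation gives ln K = nFE°/RT = (3)(96485)(1.82)/((8.314)(310)) = 204.40.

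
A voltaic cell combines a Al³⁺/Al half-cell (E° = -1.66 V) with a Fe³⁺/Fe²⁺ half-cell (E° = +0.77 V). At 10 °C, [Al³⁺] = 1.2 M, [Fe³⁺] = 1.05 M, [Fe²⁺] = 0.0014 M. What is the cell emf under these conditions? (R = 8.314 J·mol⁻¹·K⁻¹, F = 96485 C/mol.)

2.59 V

The Fe³⁺/Fe²⁺ couple has the higher reduction potential and acts as the cathode, so E°_cell = +0.77 − (-1.66) = 2.43 V.
Balancing electrons gives n = 3; the reaction quotient is Q = [Al³⁺]·[Fe²⁺]^3/[Fe³⁺]^3 = 2.84 × 10^-9.
E = E° − (RT/nF) ln Q = 2.43 − (8.314×283)/(3×96485) × (-19.678) = 2.430 + 0.160 = 2.590 V.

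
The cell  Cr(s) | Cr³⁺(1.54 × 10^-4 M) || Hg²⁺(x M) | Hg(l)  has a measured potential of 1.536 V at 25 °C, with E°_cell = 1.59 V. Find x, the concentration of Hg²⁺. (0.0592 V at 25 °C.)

4.3 × 10^-5 M

From the Nernst equation, log Q = n(E° − E)/0.0592 = 6(1.59 − 1.536)/0.0592 = 5.473, so Q = 2.97 × 10^5.
With Q = [Cr³⁺]^2/[Hg²⁺]^3 and the known concentrations, [Hg²⁺]^3 in the denominator gives [Hg²⁺] = 4.3 × 10^-5 M.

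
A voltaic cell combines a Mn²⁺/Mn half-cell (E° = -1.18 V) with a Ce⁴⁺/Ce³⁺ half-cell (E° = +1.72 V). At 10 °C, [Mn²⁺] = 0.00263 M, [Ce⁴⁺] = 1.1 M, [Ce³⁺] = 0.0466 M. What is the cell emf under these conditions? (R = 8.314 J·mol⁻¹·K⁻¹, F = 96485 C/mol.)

The Ce⁴⁺/Ce³⁺ couple has the higher reduction potential and acts as the cathode, so E°_cell = +1.72 − (-1.18) = 2.90 V.
Balancing electrons gives n = 2; the reaction quotient is Q = [Mn²⁺]·[Ce³⁺]^2/[Ce⁴⁺]^2 = 4.72 × 10^-6.
E = E° − (RT/nF) ln Q = 2.90 − (8.314×283)/(2×96485) × (-12.264) = 2.900 + 0.150 = 3.050 V.

3.05 V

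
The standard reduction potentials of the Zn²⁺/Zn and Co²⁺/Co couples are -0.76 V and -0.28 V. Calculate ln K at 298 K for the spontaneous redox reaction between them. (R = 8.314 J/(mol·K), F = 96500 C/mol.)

ln K = 37.4

E°_cell = -0.28 − (-0.76) = 0.48 V, with n = 2 electrons transferred.
At equilibrium E = 0, so the Nernst equation gives ln K = nFE°/RT = (2)(96500)(0.48)/((8.314)(298)) = 37.39.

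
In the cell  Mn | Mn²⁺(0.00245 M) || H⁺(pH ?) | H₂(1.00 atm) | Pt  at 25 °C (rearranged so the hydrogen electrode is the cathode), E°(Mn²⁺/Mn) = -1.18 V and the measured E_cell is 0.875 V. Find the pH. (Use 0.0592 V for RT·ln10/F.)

pH = 6.46

E°_cell = 1.18 V and n = 2.
log Q = n(E° − E)/0.0592 = 2×(1.18 − 0.875)/0.0592 = 10.304.
With Q = [Mn²⁺]·P(H₂) / [H⁺]^2, solving for [H⁺] gives log[H⁺] = -6.457, so pH = 6.46.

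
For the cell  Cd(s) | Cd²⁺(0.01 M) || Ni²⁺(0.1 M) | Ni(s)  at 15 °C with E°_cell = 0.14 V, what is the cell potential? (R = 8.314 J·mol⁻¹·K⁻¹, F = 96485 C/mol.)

Balancing electrons gives n = 2; the reaction quotient is Q = [Cd²⁺]/[Ni²⁺] = 0.100.
E = E° − (RT/nF) ln Q = 0.14 − (8.314×288)/(2×96485) × (-2.303) = 0.140 + 0.029 = 0.169 V.

0.169 V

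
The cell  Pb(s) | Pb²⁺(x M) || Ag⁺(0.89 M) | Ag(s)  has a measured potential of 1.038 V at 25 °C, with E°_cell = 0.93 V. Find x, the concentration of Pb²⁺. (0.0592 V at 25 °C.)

From the Nernst equation, log Q = n(E° − E)/0.0592 = 2(0.93 − 1.038)/0.0592 = -3.649, so Q = 2.25 × 10^-4.
With Q = [Pb²⁺]/[Ag⁺]^2 and the known concentrations, [Pb²⁺] in the numerator gives [Pb²⁺] = 1.8 × 10^-4 M.

1.8 × 10^-4 M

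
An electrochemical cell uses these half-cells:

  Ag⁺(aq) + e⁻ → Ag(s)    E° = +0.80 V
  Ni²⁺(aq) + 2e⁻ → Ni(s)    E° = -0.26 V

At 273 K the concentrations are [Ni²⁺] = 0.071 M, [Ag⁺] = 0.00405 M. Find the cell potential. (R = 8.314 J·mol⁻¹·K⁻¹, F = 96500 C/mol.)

0.962 V

The Ag⁺/Ag couple has the higher reduction potential and acts as the cathode, so E°_cell = +0.80 − (-0.26) = 1.06 V.
Balancing electrons gives n = 2; the reaction quotient is Q = [Ni²⁺]/[Ag⁺]^2 = 4330.
E = E° − (RT/nF) ln Q = 1.06 − (8.314×273)/(2×96500) × (8.373) = 1.060 − 0.098 = 0.962 V.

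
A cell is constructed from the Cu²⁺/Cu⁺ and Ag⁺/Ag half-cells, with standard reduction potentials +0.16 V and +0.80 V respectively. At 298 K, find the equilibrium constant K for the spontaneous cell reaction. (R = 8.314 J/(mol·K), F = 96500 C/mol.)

E°_cell = +0.80 − (+0.16) = 0.64 V, with n = 1 electron transferred.
At equilibrium E = 0, so the Nernst equation gives ln K = nFE°/RT = (1)(96500)(0.64)/((8.314)(298)) = 24.93.
K = e^24.93 = 6.7 × 10^10.

6.7 × 10^10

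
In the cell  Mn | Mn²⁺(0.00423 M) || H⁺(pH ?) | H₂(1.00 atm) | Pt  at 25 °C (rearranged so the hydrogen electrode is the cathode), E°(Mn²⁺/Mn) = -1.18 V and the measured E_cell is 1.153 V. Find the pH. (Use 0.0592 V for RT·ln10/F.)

pH = 1.64

E°_cell = 1.18 V and n = 2.
log Q = n(E° − E)/0.0592 = 2×(1.18 − 1.153)/0.0592 = 0.912.
With Q = [Mn²⁺]·P(H₂) / [H⁺]^2, solving for [H⁺] gives log[H⁺] = -1.643, so pH = 1.64.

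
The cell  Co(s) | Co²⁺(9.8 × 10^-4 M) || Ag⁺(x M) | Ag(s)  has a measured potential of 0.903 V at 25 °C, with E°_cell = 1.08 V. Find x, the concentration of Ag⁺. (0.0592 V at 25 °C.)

3.2 × 10^-5 M

From the Nernst equation, log Q = n(E° − E)/0.0592 = 2(1.08 − 0.903)/0.0592 = 5.980, so Q = 9.54 × 10^5.
With Q = [Co²⁺]/[Ag⁺]^2 and the known concentrations, [Ag⁺]^2 in the denominator gives [Ag⁺] = 3.2 × 10^-5 M.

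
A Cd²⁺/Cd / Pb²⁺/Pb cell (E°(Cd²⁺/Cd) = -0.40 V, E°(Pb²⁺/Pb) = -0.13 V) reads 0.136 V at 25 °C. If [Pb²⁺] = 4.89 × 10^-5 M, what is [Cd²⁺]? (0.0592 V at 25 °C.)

From the Nernst equation, log Q = n(E° − E)/0.0592 = 2(0.27 − 0.136)/0.0592 = 4.527, so Q = 3.37 × 10^4.
With Q = [Cd²⁺]/[Pb²⁺] and the known concentrations, [Cd²⁺] in the numerator gives [Cd²⁺] = 1.6 M.

1.6 M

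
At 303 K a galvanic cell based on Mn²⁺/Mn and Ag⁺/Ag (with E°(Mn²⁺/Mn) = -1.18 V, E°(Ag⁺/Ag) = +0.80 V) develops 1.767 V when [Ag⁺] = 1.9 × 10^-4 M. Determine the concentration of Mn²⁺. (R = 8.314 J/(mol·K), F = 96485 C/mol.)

0.44 M

From the Nernst equation, ln Q = nF(E° − E)/RT = 2×96485×(1.98 − 1.767)/(8.314×303) = 16.316, so Q = 1.22 × 10^7.
With Q = [Mn²⁺]/[Ag⁺]^2 and the known concentrations, [Mn²⁺] in the numerator gives [Mn²⁺] = 0.44 M.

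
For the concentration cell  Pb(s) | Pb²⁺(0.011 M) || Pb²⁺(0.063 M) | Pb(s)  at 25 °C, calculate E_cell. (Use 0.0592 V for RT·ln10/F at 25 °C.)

0.022 V

Both half-cells are Pb²⁺/Pb, so E°_cell = 0. The concentrated side is the cathode; the cell reaction moves Pb²⁺ from high to low concentration with n = 2.
Q = [Pb²⁺]_dilute/[Pb²⁺]_conc = 0.011/0.063 = 0.175.
E = 0 − (0.0592/2) log Q = −(0.0592/2)(-0.758) = 0.0224 V.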